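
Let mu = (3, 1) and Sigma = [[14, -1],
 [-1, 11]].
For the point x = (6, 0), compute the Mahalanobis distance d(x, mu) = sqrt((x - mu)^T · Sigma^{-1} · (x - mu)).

Step 1 — centre the observation: (x - mu) = (3, -1).

Step 2 — invert Sigma. det(Sigma) = 14·11 - (-1)² = 153.
  Sigma^{-1} = (1/det) · [[d, -b], [-b, a]] = [[0.0719, 0.0065],
 [0.0065, 0.0915]].

Step 3 — form the quadratic (x - mu)^T · Sigma^{-1} · (x - mu):
  Sigma^{-1} · (x - mu) = (0.2092, -0.0719).
  (x - mu)^T · [Sigma^{-1} · (x - mu)] = (3)·(0.2092) + (-1)·(-0.0719) = 0.6993.

Step 4 — take square root: d = √(0.6993) ≈ 0.8363.

d(x, mu) = √(0.6993) ≈ 0.8363


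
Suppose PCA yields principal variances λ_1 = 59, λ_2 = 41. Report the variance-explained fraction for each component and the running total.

Step 1 — total variance = trace(Sigma) = Σ λ_i = 59 + 41 = 100.

Step 2 — fraction explained by component i = λ_i / Σ λ:
  PC1: 59/100 = 0.59
  PC2: 41/100 = 0.41

Step 3 — cumulative fraction after k components = (λ_1 + ... + λ_k) / Σ λ:
  k = 1: 59/100 = 0.59
  k = 2: (59 + 41)/100 = 100/100 = 1

Summary (fraction, with percent):

explained: PC1 0.59 (59%), PC2 0.41 (41%);  cumulative: 0.59, 1


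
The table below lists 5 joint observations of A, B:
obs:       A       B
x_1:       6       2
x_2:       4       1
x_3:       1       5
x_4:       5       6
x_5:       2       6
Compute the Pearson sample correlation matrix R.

Step 1 — column means:
  mean(A) = (6 + 4 + 1 + 5 + 2) / 5 = 18/5 = 3.6
  mean(B) = (2 + 1 + 5 + 6 + 6) / 5 = 20/5 = 4

Step 2 — sample variances and covariances s[i,j] = (1/(n-1)) · Σ_k (x_{k,i} - mean_i) · (x_{k,j} - mean_j), with n-1 = 4:
  s[A,A] = ((2.4)·(2.4) + (0.4)·(0.4) + (-2.6)·(-2.6) + (1.4)·(1.4) + (-1.6)·(-1.6)) / 4 = 17.2/4 = 4.3
  s[A,B] = ((2.4)·(-2) + (0.4)·(-3) + (-2.6)·(1) + (1.4)·(2) + (-1.6)·(2)) / 4 = -9/4 = -2.25
  s[B,B] = ((-2)·(-2) + (-3)·(-3) + (1)·(1) + (2)·(2) + (2)·(2)) / 4 = 22/4 = 5.5
  Sample standard deviations s_i = √(s[i,i]):
  s(A) = √(4.3) = 2.0736
  s(B) = √(5.5) = 2.3452

Step 3 — r_{ij} = s_{ij} / (s_i · s_j):
  r[A,A] = 1 (diagonal).
  r[A,B] = -2.25 / (2.0736 · 2.3452) = -2.25 / 4.8631 = -0.4627
  r[B,B] = 1 (diagonal).

R is symmetric with unit diagonal. Assembling:

R = [[1, -0.4627],
 [-0.4627, 1]]


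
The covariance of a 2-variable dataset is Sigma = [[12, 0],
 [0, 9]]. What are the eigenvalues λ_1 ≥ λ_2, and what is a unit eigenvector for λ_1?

Step 1 — characteristic polynomial of 2×2 Sigma:
  det(Sigma - λI) = λ² - trace · λ + det = 0.
  trace = 12 + 9 = 21, det = 12·9 - (0)² = 108.
Step 2 — discriminant:
  Δ = trace² - 4·det = 441 - 432 = 9.
Step 3 — eigenvalues:
  λ = (trace ± √Δ)/2 = (21 ± 3)/2,
  λ_1 = 12,  λ_2 = 9.

Step 4 — unit eigenvector for λ_1: Sigma is diagonal, so its eigenvectors are the coordinate axes. λ_1 = 12 is the diagonal entry on the first coordinate axis, hence
  v_1 = (1, 0) (||v_1|| = 1).

λ_1 = 12,  λ_2 = 9;  v_1 ≈ (1, 0)


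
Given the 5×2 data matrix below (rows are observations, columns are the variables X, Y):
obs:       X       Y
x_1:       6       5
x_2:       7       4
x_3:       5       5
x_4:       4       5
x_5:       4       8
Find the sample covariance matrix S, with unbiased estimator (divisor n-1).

Step 1 — column means:
  mean(X) = (6 + 7 + 5 + 4 + 4) / 5 = 26/5 = 5.2
  mean(Y) = (5 + 4 + 5 + 5 + 8) / 5 = 27/5 = 5.4

Step 2 — sample covariance S[i,j] = (1/(n-1)) · Σ_k (x_{k,i} - mean_i) · (x_{k,j} - mean_j), with n-1 = 4.
  S[X,X] = ((0.8)·(0.8) + (1.8)·(1.8) + (-0.2)·(-0.2) + (-1.2)·(-1.2) + (-1.2)·(-1.2)) / 4 = 6.8/4 = 1.7
  S[X,Y] = ((0.8)·(-0.4) + (1.8)·(-1.4) + (-0.2)·(-0.4) + (-1.2)·(-0.4) + (-1.2)·(2.6)) / 4 = -5.4/4 = -1.35
  S[Y,Y] = ((-0.4)·(-0.4) + (-1.4)·(-1.4) + (-0.4)·(-0.4) + (-0.4)·(-0.4) + (2.6)·(2.6)) / 4 = 9.2/4 = 2.3

S is symmetric (S[j,i] = S[i,j]). Assembling:

S = [[1.7, -1.35],
 [-1.35, 2.3]]


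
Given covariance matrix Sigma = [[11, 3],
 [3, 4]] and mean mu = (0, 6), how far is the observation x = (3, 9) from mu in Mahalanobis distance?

Step 1 — centre the observation: (x - mu) = (3, 3).

Step 2 — invert Sigma. det(Sigma) = 11·4 - (3)² = 35.
  Sigma^{-1} = (1/det) · [[d, -b], [-b, a]] = [[0.1143, -0.0857],
 [-0.0857, 0.3143]].

Step 3 — form the quadratic (x - mu)^T · Sigma^{-1} · (x - mu):
  Sigma^{-1} · (x - mu) = (0.0857, 0.6857).
  (x - mu)^T · [Sigma^{-1} · (x - mu)] = (3)·(0.0857) + (3)·(0.6857) = 2.3143.

Step 4 — take square root: d = √(2.3143) ≈ 1.5213.

d(x, mu) = √(2.3143) ≈ 1.5213


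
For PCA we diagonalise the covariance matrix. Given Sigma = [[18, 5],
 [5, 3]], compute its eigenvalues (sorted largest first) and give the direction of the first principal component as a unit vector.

Step 1 — characteristic polynomial of 2×2 Sigma:
  det(Sigma - λI) = λ² - trace · λ + det = 0.
  trace = 18 + 3 = 21, det = 18·3 - (5)² = 29.
Step 2 — discriminant:
  Δ = trace² - 4·det = 441 - 116 = 325.
Step 3 — eigenvalues:
  λ = (trace ± √Δ)/2 = (21 ± 18.0278)/2,
  λ_1 = 19.5139,  λ_2 = 1.4861.

Step 4 — unit eigenvector for λ_1: solve (Sigma - λ_1 I)v = 0. First row:
  (18 - 19.5139)·v_x + (5)·v_y = 0, i.e. (-1.5139)·v_x + (5)·v_y = 0,
  so v ∝ (b, λ_1 - a) = (5, 1.5139) = u.
  ||u|| = √((5)² + (1.5139)²) = √(27.2918) ≈ 5.2242,
  v_1 = u/||u|| ≈ (0.9571, 0.2898) (||v_1|| = 1).

λ_1 = 19.5139,  λ_2 = 1.4861;  v_1 ≈ (0.9571, 0.2898)


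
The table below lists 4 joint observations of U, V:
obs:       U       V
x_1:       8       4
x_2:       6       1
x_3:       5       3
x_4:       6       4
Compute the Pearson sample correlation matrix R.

Step 1 — column means:
  mean(U) = (8 + 6 + 5 + 6) / 4 = 25/4 = 6.25
  mean(V) = (4 + 1 + 3 + 4) / 4 = 12/4 = 3

Step 2 — sample variances and covariances s[i,j] = (1/(n-1)) · Σ_k (x_{k,i} - mean_i) · (x_{k,j} - mean_j), with n-1 = 3:
  s[U,U] = ((1.75)·(1.75) + (-0.25)·(-0.25) + (-1.25)·(-1.25) + (-0.25)·(-0.25)) / 3 = 4.75/3 = 1.5833
  s[U,V] = ((1.75)·(1) + (-0.25)·(-2) + (-1.25)·(0) + (-0.25)·(1)) / 3 = 2/3 = 0.6667
  s[V,V] = ((1)·(1) + (-2)·(-2) + (0)·(0) + (1)·(1)) / 3 = 6/3 = 2
  Sample standard deviations s_i = √(s[i,i]):
  s(U) = √(1.5833) = 1.2583
  s(V) = √(2) = 1.4142

Step 3 — r_{ij} = s_{ij} / (s_i · s_j):
  r[U,U] = 1 (diagonal).
  r[U,V] = 0.6667 / (1.2583 · 1.4142) = 0.6667 / 1.7795 = 0.3746
  r[V,V] = 1 (diagonal).

R is symmetric with unit diagonal. Assembling:

R = [[1, 0.3746],
 [0.3746, 1]]


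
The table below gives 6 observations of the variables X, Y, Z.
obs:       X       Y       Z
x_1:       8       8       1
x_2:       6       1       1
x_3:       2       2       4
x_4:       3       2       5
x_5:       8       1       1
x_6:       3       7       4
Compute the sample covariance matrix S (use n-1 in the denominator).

Step 1 — column means:
  mean(X) = (8 + 6 + 2 + 3 + 8 + 3) / 6 = 30/6 = 5
  mean(Y) = (8 + 1 + 2 + 2 + 1 + 7) / 6 = 21/6 = 3.5
  mean(Z) = (1 + 1 + 4 + 5 + 1 + 4) / 6 = 16/6 = 2.6667

Step 2 — sample covariance S[i,j] = (1/(n-1)) · Σ_k (x_{k,i} - mean_i) · (x_{k,j} - mean_j), with n-1 = 5.
  S[X,X] = ((3)·(3) + (1)·(1) + (-3)·(-3) + (-2)·(-2) + (3)·(3) + (-2)·(-2)) / 5 = 36/5 = 7.2
  S[X,Y] = ((3)·(4.5) + (1)·(-2.5) + (-3)·(-1.5) + (-2)·(-1.5) + (3)·(-2.5) + (-2)·(3.5)) / 5 = 4/5 = 0.8
  S[X,Z] = ((3)·(-1.6667) + (1)·(-1.6667) + (-3)·(1.3333) + (-2)·(2.3333) + (3)·(-1.6667) + (-2)·(1.3333)) / 5 = -23/5 = -4.6
  S[Y,Y] = ((4.5)·(4.5) + (-2.5)·(-2.5) + (-1.5)·(-1.5) + (-1.5)·(-1.5) + (-2.5)·(-2.5) + (3.5)·(3.5)) / 5 = 49.5/5 = 9.9
  S[Y,Z] = ((4.5)·(-1.6667) + (-2.5)·(-1.6667) + (-1.5)·(1.3333) + (-1.5)·(2.3333) + (-2.5)·(-1.6667) + (3.5)·(1.3333)) / 5 = 0/5 = 0
  S[Z,Z] = ((-1.6667)·(-1.6667) + (-1.6667)·(-1.6667) + (1.3333)·(1.3333) + (2.3333)·(2.3333) + (-1.6667)·(-1.6667) + (1.3333)·(1.3333)) / 5 = 17.3333/5 = 3.4667

S is symmetric (S[j,i] = S[i,j]). Assembling:

S = [[7.2, 0.8, -4.6],
 [0.8, 9.9, 0],
 [-4.6, 0, 3.4667]]


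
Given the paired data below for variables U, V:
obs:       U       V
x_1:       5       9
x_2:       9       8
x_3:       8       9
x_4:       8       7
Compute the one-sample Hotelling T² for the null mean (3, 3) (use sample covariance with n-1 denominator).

Step 1 — sample mean vector:
  mean(U) = (5 + 9 + 8 + 8) / 4 = 30/4 = 7.5
  mean(V) = (9 + 8 + 9 + 7) / 4 = 33/4 = 8.25
  x̄ = (7.5, 8.25),  deviation x̄ - mu_0 = (7.5, 8.25) - (3, 3) = (4.5, 5.25).

Step 2 — sample covariance matrix, S[i,j] = (1/(n-1)) · Σ_k (x_{k,i} - mean_i) · (x_{k,j} - mean_j), divisor n-1 = 3:
  S[U,U] = ((-2.5)·(-2.5) + (1.5)·(1.5) + (0.5)·(0.5) + (0.5)·(0.5)) / 3 = 9/3 = 3
  S[U,V] = ((-2.5)·(0.75) + (1.5)·(-0.25) + (0.5)·(0.75) + (0.5)·(-1.25)) / 3 = -2.5/3 = -0.8333
  S[V,V] = ((0.75)·(0.75) + (-0.25)·(-0.25) + (0.75)·(0.75) + (-1.25)·(-1.25)) / 3 = 2.75/3 = 0.9167
  S = [[3, -0.8333],
 [-0.8333, 0.9167]].

Step 3 — invert S. det(S) = 3·0.9167 - (-0.8333)² = 2.0556.
  S^{-1} = (1/det) · [[d, -b], [-b, a]] = [[0.4459, 0.4054],
 [0.4054, 1.4595]].

Step 4 — quadratic form (x̄ - mu_0)^T · S^{-1} · (x̄ - mu_0):
  S^{-1} · (x̄ - mu_0) = (4.1351, 9.4865),
  (x̄ - mu_0)^T · [...] = (4.5)·(4.1351) + (5.25)·(9.4865) = 68.4122.

Step 5 — scale by n: T² = 4 · 68.4122 = 273.6486.

T² ≈ 273.6486


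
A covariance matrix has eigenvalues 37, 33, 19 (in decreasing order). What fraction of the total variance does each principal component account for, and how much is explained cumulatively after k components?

Step 1 — total variance = trace(Sigma) = Σ λ_i = 37 + 33 + 19 = 89.

Step 2 — fraction explained by component i = λ_i / Σ λ:
  PC1: 37/89 = 0.4157
  PC2: 33/89 = 0.3708
  PC3: 19/89 = 0.2135

Step 3 — cumulative fraction after k components = (λ_1 + ... + λ_k) / Σ λ:
  k = 1: 37/89 = 0.4157
  k = 2: (37 + 33)/89 = 70/89 = 0.7865
  k = 3: (37 + 33 + 19)/89 = 89/89 = 1

Summary (fraction, with percent):

explained: PC1 0.4157 (41.57%), PC2 0.3708 (37.08%), PC3 0.2135 (21.35%);  cumulative: 0.4157, 0.7865, 1


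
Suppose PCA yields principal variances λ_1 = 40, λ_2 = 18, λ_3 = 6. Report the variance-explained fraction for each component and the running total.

Step 1 — total variance = trace(Sigma) = Σ λ_i = 40 + 18 + 6 = 64.

Step 2 — fraction explained by component i = λ_i / Σ λ:
  PC1: 40/64 = 0.625
  PC2: 18/64 = 0.2812
  PC3: 6/64 = 0.0938

Step 3 — cumulative fraction after k components = (λ_1 + ... + λ_k) / Σ λ:
  k = 1: 40/64 = 0.625
  k = 2: (40 + 18)/64 = 58/64 = 0.9062
  k = 3: (40 + 18 + 6)/64 = 64/64 = 1

Summary (fraction, with percent):

explained: PC1 0.625 (62.5%), PC2 0.2812 (28.12%), PC3 0.0938 (9.38%);  cumulative: 0.625, 0.9062, 1


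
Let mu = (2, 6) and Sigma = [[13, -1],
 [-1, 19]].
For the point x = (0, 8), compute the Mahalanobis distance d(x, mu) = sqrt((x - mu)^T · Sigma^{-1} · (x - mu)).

Step 1 — centre the observation: (x - mu) = (-2, 2).

Step 2 — invert Sigma. det(Sigma) = 13·19 - (-1)² = 246.
  Sigma^{-1} = (1/det) · [[d, -b], [-b, a]] = [[0.0772, 0.0041],
 [0.0041, 0.0528]].

Step 3 — form the quadratic (x - mu)^T · Sigma^{-1} · (x - mu):
  Sigma^{-1} · (x - mu) = (-0.1463, 0.0976).
  (x - mu)^T · [Sigma^{-1} · (x - mu)] = (-2)·(-0.1463) + (2)·(0.0976) = 0.4878.

Step 4 — take square root: d = √(0.4878) ≈ 0.6984.

d(x, mu) = √(0.4878) ≈ 0.6984


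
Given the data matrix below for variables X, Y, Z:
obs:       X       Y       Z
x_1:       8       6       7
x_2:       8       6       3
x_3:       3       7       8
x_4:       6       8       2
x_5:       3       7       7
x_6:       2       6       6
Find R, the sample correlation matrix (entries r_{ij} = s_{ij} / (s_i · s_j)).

Step 1 — column means:
  mean(X) = (8 + 8 + 3 + 6 + 3 + 2) / 6 = 30/6 = 5
  mean(Y) = (6 + 6 + 7 + 8 + 7 + 6) / 6 = 40/6 = 6.6667
  mean(Z) = (7 + 3 + 8 + 2 + 7 + 6) / 6 = 33/6 = 5.5

Step 2 — sample variances and covariances s[i,j] = (1/(n-1)) · Σ_k (x_{k,i} - mean_i) · (x_{k,j} - mean_j), with n-1 = 5:
  s[X,X] = ((3)·(3) + (3)·(3) + (-2)·(-2) + (1)·(1) + (-2)·(-2) + (-3)·(-3)) / 5 = 36/5 = 7.2
  s[X,Y] = ((3)·(-0.6667) + (3)·(-0.6667) + (-2)·(0.3333) + (1)·(1.3333) + (-2)·(0.3333) + (-3)·(-0.6667)) / 5 = -2/5 = -0.4
  s[X,Z] = ((3)·(1.5) + (3)·(-2.5) + (-2)·(2.5) + (1)·(-3.5) + (-2)·(1.5) + (-3)·(0.5)) / 5 = -16/5 = -3.2
  s[Y,Y] = ((-0.6667)·(-0.6667) + (-0.6667)·(-0.6667) + (0.3333)·(0.3333) + (1.3333)·(1.3333) + (0.3333)·(0.3333) + (-0.6667)·(-0.6667)) / 5 = 3.3333/5 = 0.6667
  s[Y,Z] = ((-0.6667)·(1.5) + (-0.6667)·(-2.5) + (0.3333)·(2.5) + (1.3333)·(-3.5) + (0.3333)·(1.5) + (-0.6667)·(0.5)) / 5 = -3/5 = -0.6
  s[Z,Z] = ((1.5)·(1.5) + (-2.5)·(-2.5) + (2.5)·(2.5) + (-3.5)·(-3.5) + (1.5)·(1.5) + (0.5)·(0.5)) / 5 = 29.5/5 = 5.9
  Sample standard deviations s_i = √(s[i,i]):
  s(X) = √(7.2) = 2.6833
  s(Y) = √(0.6667) = 0.8165
  s(Z) = √(5.9) = 2.429

Step 3 — r_{ij} = s_{ij} / (s_i · s_j):
  r[X,X] = 1 (diagonal).
  r[X,Y] = -0.4 / (2.6833 · 0.8165) = -0.4 / 2.1909 = -0.1826
  r[X,Z] = -3.2 / (2.6833 · 2.429) = -3.2 / 6.5177 = -0.491
  r[Y,Y] = 1 (diagonal).
  r[Y,Z] = -0.6 / (0.8165 · 2.429) = -0.6 / 1.9833 = -0.3025
  r[Z,Z] = 1 (diagonal).

R is symmetric with unit diagonal. Assembling:

R = [[1, -0.1826, -0.491],
 [-0.1826, 1, -0.3025],
 [-0.491, -0.3025, 1]]


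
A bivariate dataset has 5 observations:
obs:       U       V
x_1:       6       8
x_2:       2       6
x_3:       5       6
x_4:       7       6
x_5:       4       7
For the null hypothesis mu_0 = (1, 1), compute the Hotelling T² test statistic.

Step 1 — sample mean vector:
  mean(U) = (6 + 2 + 5 + 7 + 4) / 5 = 24/5 = 4.8
  mean(V) = (8 + 6 + 6 + 6 + 7) / 5 = 33/5 = 6.6
  x̄ = (4.8, 6.6),  deviation x̄ - mu_0 = (4.8, 6.6) - (1, 1) = (3.8, 5.6).

Step 2 — sample covariance matrix, S[i,j] = (1/(n-1)) · Σ_k (x_{k,i} - mean_i) · (x_{k,j} - mean_j), divisor n-1 = 4:
  S[U,U] = ((1.2)·(1.2) + (-2.8)·(-2.8) + (0.2)·(0.2) + (2.2)·(2.2) + (-0.8)·(-0.8)) / 4 = 14.8/4 = 3.7
  S[U,V] = ((1.2)·(1.4) + (-2.8)·(-0.6) + (0.2)·(-0.6) + (2.2)·(-0.6) + (-0.8)·(0.4)) / 4 = 1.6/4 = 0.4
  S[V,V] = ((1.4)·(1.4) + (-0.6)·(-0.6) + (-0.6)·(-0.6) + (-0.6)·(-0.6) + (0.4)·(0.4)) / 4 = 3.2/4 = 0.8
  S = [[3.7, 0.4],
 [0.4, 0.8]].

Step 3 — invert S. det(S) = 3.7·0.8 - (0.4)² = 2.8.
  S^{-1} = (1/det) · [[d, -b], [-b, a]] = [[0.2857, -0.1429],
 [-0.1429, 1.3214]].

Step 4 — quadratic form (x̄ - mu_0)^T · S^{-1} · (x̄ - mu_0):
  S^{-1} · (x̄ - mu_0) = (0.2857, 6.8571),
  (x̄ - mu_0)^T · [...] = (3.8)·(0.2857) + (5.6)·(6.8571) = 39.4857.

Step 5 — scale by n: T² = 5 · 39.4857 = 197.4286.

T² ≈ 197.4286


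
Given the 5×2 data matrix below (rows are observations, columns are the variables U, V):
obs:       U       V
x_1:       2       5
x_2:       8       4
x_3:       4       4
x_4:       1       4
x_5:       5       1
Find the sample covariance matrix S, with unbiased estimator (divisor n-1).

Step 1 — column means:
  mean(U) = (2 + 8 + 4 + 1 + 5) / 5 = 20/5 = 4
  mean(V) = (5 + 4 + 4 + 4 + 1) / 5 = 18/5 = 3.6

Step 2 — sample covariance S[i,j] = (1/(n-1)) · Σ_k (x_{k,i} - mean_i) · (x_{k,j} - mean_j), with n-1 = 4.
  S[U,U] = ((-2)·(-2) + (4)·(4) + (0)·(0) + (-3)·(-3) + (1)·(1)) / 4 = 30/4 = 7.5
  S[U,V] = ((-2)·(1.4) + (4)·(0.4) + (0)·(0.4) + (-3)·(0.4) + (1)·(-2.6)) / 4 = -5/4 = -1.25
  S[V,V] = ((1.4)·(1.4) + (0.4)·(0.4) + (0.4)·(0.4) + (0.4)·(0.4) + (-2.6)·(-2.6)) / 4 = 9.2/4 = 2.3

S is symmetric (S[j,i] = S[i,j]). Assembling:

S = [[7.5, -1.25],
 [-1.25, 2.3]]


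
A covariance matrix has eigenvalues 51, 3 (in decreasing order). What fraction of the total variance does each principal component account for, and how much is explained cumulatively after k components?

Step 1 — total variance = trace(Sigma) = Σ λ_i = 51 + 3 = 54.

Step 2 — fraction explained by component i = λ_i / Σ λ:
  PC1: 51/54 = 0.9444
  PC2: 3/54 = 0.0556

Step 3 — cumulative fraction after k components = (λ_1 + ... + λ_k) / Σ λ:
  k = 1: 51/54 = 0.9444
  k = 2: (51 + 3)/54 = 54/54 = 1

Summary (fraction, with percent):

explained: PC1 0.9444 (94.44%), PC2 0.0556 (5.56%);  cumulative: 0.9444, 1


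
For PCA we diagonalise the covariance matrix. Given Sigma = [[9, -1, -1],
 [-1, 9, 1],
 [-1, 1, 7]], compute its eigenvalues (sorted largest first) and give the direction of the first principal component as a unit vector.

Step 1 — characteristic polynomial p(λ) = det(λI - Sigma) = λ³ - tr·λ² + c_1·λ - det, where tr = trace, c_1 = sum of the principal 2×2 minors, det = det(Sigma):
  tr = 9 + 9 + 7 = 25,
  c_1 = (9·9 - (-1)²) + (9·7 - (-1)²) + (9·7 - (1)²) = 80 + 62 + 62 = 204,
  det = 9·(9·7 - (1)²) - (-1)·((-1)·7 - (1)·(-1)) + (-1)·((-1)·(1) - 9·(-1)) = 9·(62) - (-1)·(-6) + (-1)·(8) = 544.
  So p(λ) = λ³ - 25λ² + 204λ - 544.
Step 2 — look for an integer root (rational root theorem: any rational root is an integer divisor of 544). Testing λ = 8:
  p(8) = 512 - 1600 + 1632 - 544 = 0  ✓
  Dividing out (λ - 8): p(λ) = (λ - 8)(λ² - 17λ + 68).
Step 3 — remaining eigenvalues from the quadratic λ² - 17λ + 68 = 0:
  Δ = 17² - 4·68 = 289 - 272 = 17,  λ = (17 ± √17)/2 = (17 ± 4.1231)/2 ≈ 10.5616 or 6.4384.
  Sorted: λ_1 = 10.5616,  λ_2 = 8,  λ_3 = 6.4384  (check: sum = 25 = tr ✓).

Step 4 — unit eigenvector for λ_1 ≈ 10.5616: v spans the null space of (Sigma - λ_1 I), whose rows are
  r_1 = (-1.5616, -1, -1),  r_2 = (-1, -1.5616, 1),  r_3 = (-1, 1, -3.5616).
  v is orthogonal to every row, so take v ∝ r_1 × r_2 = ((-1)·(1) - (-1)·(-1.5616), (-1)·(-1) - (-1.5616)·(1), (-1.5616)·(-1.5616) - (-1)·(-1)) ≈ (-2.5616, 2.5616, 1.4384).
  Rescale (multiply by -1 so the first nonzero entry is positive): u = (2.5616, -2.5616, -1.4384).
  ||u|| = √((2.5616)² + (-2.5616)² + (-1.4384)²) = √(15.1922) ≈ 3.8977,  v_1 = u/||u|| ≈ (0.6572, -0.6572, -0.369) (||v_1|| = 1).

λ_1 = 10.5616,  λ_2 = 8,  λ_3 = 6.4384;  v_1 ≈ (0.6572, -0.6572, -0.369)


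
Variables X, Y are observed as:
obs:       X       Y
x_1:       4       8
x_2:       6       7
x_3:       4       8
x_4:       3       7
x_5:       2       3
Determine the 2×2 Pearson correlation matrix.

Step 1 — column means:
  mean(X) = (4 + 6 + 4 + 3 + 2) / 5 = 19/5 = 3.8
  mean(Y) = (8 + 7 + 8 + 7 + 3) / 5 = 33/5 = 6.6

Step 2 — sample variances and covariances s[i,j] = (1/(n-1)) · Σ_k (x_{k,i} - mean_i) · (x_{k,j} - mean_j), with n-1 = 4:
  s[X,X] = ((0.2)·(0.2) + (2.2)·(2.2) + (0.2)·(0.2) + (-0.8)·(-0.8) + (-1.8)·(-1.8)) / 4 = 8.8/4 = 2.2
  s[X,Y] = ((0.2)·(1.4) + (2.2)·(0.4) + (0.2)·(1.4) + (-0.8)·(0.4) + (-1.8)·(-3.6)) / 4 = 7.6/4 = 1.9
  s[Y,Y] = ((1.4)·(1.4) + (0.4)·(0.4) + (1.4)·(1.4) + (0.4)·(0.4) + (-3.6)·(-3.6)) / 4 = 17.2/4 = 4.3
  Sample standard deviations s_i = √(s[i,i]):
  s(X) = √(2.2) = 1.4832
  s(Y) = √(4.3) = 2.0736

Step 3 — r_{ij} = s_{ij} / (s_i · s_j):
  r[X,X] = 1 (diagonal).
  r[X,Y] = 1.9 / (1.4832 · 2.0736) = 1.9 / 3.0757 = 0.6177
  r[Y,Y] = 1 (diagonal).

R is symmetric with unit diagonal. Assembling:

R = [[1, 0.6177],
 [0.6177, 1]]


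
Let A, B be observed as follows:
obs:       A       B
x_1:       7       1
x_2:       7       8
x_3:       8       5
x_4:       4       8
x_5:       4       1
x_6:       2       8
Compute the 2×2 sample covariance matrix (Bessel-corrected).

Step 1 — column means:
  mean(A) = (7 + 7 + 8 + 4 + 4 + 2) / 6 = 32/6 = 5.3333
  mean(B) = (1 + 8 + 5 + 8 + 1 + 8) / 6 = 31/6 = 5.1667

Step 2 — sample covariance S[i,j] = (1/(n-1)) · Σ_k (x_{k,i} - mean_i) · (x_{k,j} - mean_j), with n-1 = 5.
  S[A,A] = ((1.6667)·(1.6667) + (1.6667)·(1.6667) + (2.6667)·(2.6667) + (-1.3333)·(-1.3333) + (-1.3333)·(-1.3333) + (-3.3333)·(-3.3333)) / 5 = 27.3333/5 = 5.4667
  S[A,B] = ((1.6667)·(-4.1667) + (1.6667)·(2.8333) + (2.6667)·(-0.1667) + (-1.3333)·(2.8333) + (-1.3333)·(-4.1667) + (-3.3333)·(2.8333)) / 5 = -10.3333/5 = -2.0667
  S[B,B] = ((-4.1667)·(-4.1667) + (2.8333)·(2.8333) + (-0.1667)·(-0.1667) + (2.8333)·(2.8333) + (-4.1667)·(-4.1667) + (2.8333)·(2.8333)) / 5 = 58.8333/5 = 11.7667

S is symmetric (S[j,i] = S[i,j]). Assembling:

S = [[5.4667, -2.0667],
 [-2.0667, 11.7667]]


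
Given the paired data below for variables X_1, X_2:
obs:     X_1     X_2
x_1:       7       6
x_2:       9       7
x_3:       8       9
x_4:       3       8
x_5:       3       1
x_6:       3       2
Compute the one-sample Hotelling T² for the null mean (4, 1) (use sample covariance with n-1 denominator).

Step 1 — sample mean vector:
  mean(X_1) = (7 + 9 + 8 + 3 + 3 + 3) / 6 = 33/6 = 5.5
  mean(X_2) = (6 + 7 + 9 + 8 + 1 + 2) / 6 = 33/6 = 5.5
  x̄ = (5.5, 5.5),  deviation x̄ - mu_0 = (5.5, 5.5) - (4, 1) = (1.5, 4.5).

Step 2 — sample covariance matrix, S[i,j] = (1/(n-1)) · Σ_k (x_{k,i} - mean_i) · (x_{k,j} - mean_j), divisor n-1 = 5:
  S[X_1,X_1] = ((1.5)·(1.5) + (3.5)·(3.5) + (2.5)·(2.5) + (-2.5)·(-2.5) + (-2.5)·(-2.5) + (-2.5)·(-2.5)) / 5 = 39.5/5 = 7.9
  S[X_1,X_2] = ((1.5)·(0.5) + (3.5)·(1.5) + (2.5)·(3.5) + (-2.5)·(2.5) + (-2.5)·(-4.5) + (-2.5)·(-3.5)) / 5 = 28.5/5 = 5.7
  S[X_2,X_2] = ((0.5)·(0.5) + (1.5)·(1.5) + (3.5)·(3.5) + (2.5)·(2.5) + (-4.5)·(-4.5) + (-3.5)·(-3.5)) / 5 = 53.5/5 = 10.7
  S = [[7.9, 5.7],
 [5.7, 10.7]].

Step 3 — invert S. det(S) = 7.9·10.7 - (5.7)² = 52.04.
  S^{-1} = (1/det) · [[d, -b], [-b, a]] = [[0.2056, -0.1095],
 [-0.1095, 0.1518]].

Step 4 — quadratic form (x̄ - mu_0)^T · S^{-1} · (x̄ - mu_0):
  S^{-1} · (x̄ - mu_0) = (-0.1845, 0.5188),
  (x̄ - mu_0)^T · [...] = (1.5)·(-0.1845) + (4.5)·(0.5188) = 2.058.

Step 5 — scale by n: T² = 6 · 2.058 = 12.3482.

T² ≈ 12.3482


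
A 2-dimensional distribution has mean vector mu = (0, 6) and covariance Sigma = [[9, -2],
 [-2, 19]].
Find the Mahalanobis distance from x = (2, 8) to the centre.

Step 1 — centre the observation: (x - mu) = (2, 2).

Step 2 — invert Sigma. det(Sigma) = 9·19 - (-2)² = 167.
  Sigma^{-1} = (1/det) · [[d, -b], [-b, a]] = [[0.1138, 0.012],
 [0.012, 0.0539]].

Step 3 — form the quadratic (x - mu)^T · Sigma^{-1} · (x - mu):
  Sigma^{-1} · (x - mu) = (0.2515, 0.1317).
  (x - mu)^T · [Sigma^{-1} · (x - mu)] = (2)·(0.2515) + (2)·(0.1317) = 0.7665.

Step 4 — take square root: d = √(0.7665) ≈ 0.8755.

d(x, mu) = √(0.7665) ≈ 0.8755


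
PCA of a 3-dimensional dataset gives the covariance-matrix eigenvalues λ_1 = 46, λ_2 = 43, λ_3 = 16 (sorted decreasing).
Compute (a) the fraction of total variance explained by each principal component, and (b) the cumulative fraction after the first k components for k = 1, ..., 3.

Step 1 — total variance = trace(Sigma) = Σ λ_i = 46 + 43 + 16 = 105.

Step 2 — fraction explained by component i = λ_i / Σ λ:
  PC1: 46/105 = 0.4381
  PC2: 43/105 = 0.4095
  PC3: 16/105 = 0.1524

Step 3 — cumulative fraction after k components = (λ_1 + ... + λ_k) / Σ λ:
  k = 1: 46/105 = 0.4381
  k = 2: (46 + 43)/105 = 89/105 = 0.8476
  k = 3: (46 + 43 + 16)/105 = 105/105 = 1

Summary (fraction, with percent):

explained: PC1 0.4381 (43.81%), PC2 0.4095 (40.95%), PC3 0.1524 (15.24%);  cumulative: 0.4381, 0.8476, 1


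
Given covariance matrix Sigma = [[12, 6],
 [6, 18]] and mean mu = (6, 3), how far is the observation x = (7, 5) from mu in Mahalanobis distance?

Step 1 — centre the observation: (x - mu) = (1, 2).

Step 2 — invert Sigma. det(Sigma) = 12·18 - (6)² = 180.
  Sigma^{-1} = (1/det) · [[d, -b], [-b, a]] = [[0.1, -0.0333],
 [-0.0333, 0.0667]].

Step 3 — form the quadratic (x - mu)^T · Sigma^{-1} · (x - mu):
  Sigma^{-1} · (x - mu) = (0.0333, 0.1).
  (x - mu)^T · [Sigma^{-1} · (x - mu)] = (1)·(0.0333) + (2)·(0.1) = 0.2333.

Step 4 — take square root: d = √(0.2333) ≈ 0.483.

d(x, mu) = √(0.2333) ≈ 0.483


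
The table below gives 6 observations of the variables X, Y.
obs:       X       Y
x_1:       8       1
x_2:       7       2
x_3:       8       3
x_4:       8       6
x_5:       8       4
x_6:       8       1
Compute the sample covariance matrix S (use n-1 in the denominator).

Step 1 — column means:
  mean(X) = (8 + 7 + 8 + 8 + 8 + 8) / 6 = 47/6 = 7.8333
  mean(Y) = (1 + 2 + 3 + 6 + 4 + 1) / 6 = 17/6 = 2.8333

Step 2 — sample covariance S[i,j] = (1/(n-1)) · Σ_k (x_{k,i} - mean_i) · (x_{k,j} - mean_j), with n-1 = 5.
  S[X,X] = ((0.1667)·(0.1667) + (-0.8333)·(-0.8333) + (0.1667)·(0.1667) + (0.1667)·(0.1667) + (0.1667)·(0.1667) + (0.1667)·(0.1667)) / 5 = 0.8333/5 = 0.1667
  S[X,Y] = ((0.1667)·(-1.8333) + (-0.8333)·(-0.8333) + (0.1667)·(0.1667) + (0.1667)·(3.1667) + (0.1667)·(1.1667) + (0.1667)·(-1.8333)) / 5 = 0.8333/5 = 0.1667
  S[Y,Y] = ((-1.8333)·(-1.8333) + (-0.8333)·(-0.8333) + (0.1667)·(0.1667) + (3.1667)·(3.1667) + (1.1667)·(1.1667) + (-1.8333)·(-1.8333)) / 5 = 18.8333/5 = 3.7667

S is symmetric (S[j,i] = S[i,j]). Assembling:

S = [[0.1667, 0.1667],
 [0.1667, 3.7667]]


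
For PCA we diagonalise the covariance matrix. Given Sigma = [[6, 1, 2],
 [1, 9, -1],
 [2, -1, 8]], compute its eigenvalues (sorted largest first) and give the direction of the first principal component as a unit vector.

Step 1 — characteristic polynomial p(λ) = det(λI - Sigma) = λ³ - tr·λ² + c_1·λ - det, where tr = trace, c_1 = sum of the principal 2×2 minors, det = det(Sigma):
  tr = 6 + 9 + 8 = 23,
  c_1 = (6·9 - (1)²) + (6·8 - (2)²) + (9·8 - (-1)²) = 53 + 44 + 71 = 168,
  det = 6·(9·8 - (-1)²) - (1)·((1)·8 - (-1)·(2)) + (2)·((1)·(-1) - 9·(2)) = 6·(71) - (1)·(10) + (2)·(-19) = 378.
  So p(λ) = λ³ - 23λ² + 168λ - 378.
Step 2 — look for an integer root (rational root theorem: any rational root is an integer divisor of 378). Testing λ = 9:
  p(9) = 729 - 1863 + 1512 - 378 = 0  ✓
  Dividing out (λ - 9): p(λ) = (λ - 9)(λ² - 14λ + 42).
Step 3 — remaining eigenvalues from the quadratic λ² - 14λ + 42 = 0:
  Δ = 14² - 4·42 = 196 - 168 = 28,  λ = (14 ± √28)/2 = (14 ± 5.2915)/2 ≈ 9.6458 or 4.3542.
  Sorted: λ_1 = 9.6458,  λ_2 = 9,  λ_3 = 4.3542  (check: sum = 23 = tr ✓).

Step 4 — unit eigenvector for λ_1 ≈ 9.6458: v spans the null space of (Sigma - λ_1 I), whose rows are
  r_1 = (-3.6458, 1, 2),  r_2 = (1, -0.6458, -1),  r_3 = (2, -1, -1.6458).
  v is orthogonal to every row, so take v ∝ r_1 × r_2 = ((1)·(-1) - (2)·(-0.6458), (2)·(1) - (-3.6458)·(-1), (-3.6458)·(-0.6458) - (1)·(1)) ≈ (0.2915, -1.6458, 1.3542).
  Let u = (0.2915, -1.6458, 1.3542).
  ||u|| = √((0.2915)² + (-1.6458)² + (1.3542)²) = √(4.6275) ≈ 2.1512,  v_1 = u/||u|| ≈ (0.1355, -0.7651, 0.6295) (||v_1|| = 1).

λ_1 = 9.6458,  λ_2 = 9,  λ_3 = 4.3542;  v_1 ≈ (0.1355, -0.7651, 0.6295)


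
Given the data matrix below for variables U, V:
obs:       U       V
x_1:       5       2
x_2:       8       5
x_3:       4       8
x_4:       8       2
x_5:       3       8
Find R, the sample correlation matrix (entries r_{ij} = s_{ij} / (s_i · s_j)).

Step 1 — column means:
  mean(U) = (5 + 8 + 4 + 8 + 3) / 5 = 28/5 = 5.6
  mean(V) = (2 + 5 + 8 + 2 + 8) / 5 = 25/5 = 5

Step 2 — sample variances and covariances s[i,j] = (1/(n-1)) · Σ_k (x_{k,i} - mean_i) · (x_{k,j} - mean_j), with n-1 = 4:
  s[U,U] = ((-0.6)·(-0.6) + (2.4)·(2.4) + (-1.6)·(-1.6) + (2.4)·(2.4) + (-2.6)·(-2.6)) / 4 = 21.2/4 = 5.3
  s[U,V] = ((-0.6)·(-3) + (2.4)·(0) + (-1.6)·(3) + (2.4)·(-3) + (-2.6)·(3)) / 4 = -18/4 = -4.5
  s[V,V] = ((-3)·(-3) + (0)·(0) + (3)·(3) + (-3)·(-3) + (3)·(3)) / 4 = 36/4 = 9
  Sample standard deviations s_i = √(s[i,i]):
  s(U) = √(5.3) = 2.3022
  s(V) = √(9) = 3

Step 3 — r_{ij} = s_{ij} / (s_i · s_j):
  r[U,U] = 1 (diagonal).
  r[U,V] = -4.5 / (2.3022 · 3) = -4.5 / 6.9065 = -0.6516
  r[V,V] = 1 (diagonal).

R is symmetric with unit diagonal. Assembling:

R = [[1, -0.6516],
 [-0.6516, 1]]


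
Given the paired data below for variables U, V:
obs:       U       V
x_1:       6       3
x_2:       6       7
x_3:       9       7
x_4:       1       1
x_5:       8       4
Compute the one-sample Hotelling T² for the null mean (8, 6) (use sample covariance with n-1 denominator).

Step 1 — sample mean vector:
  mean(U) = (6 + 6 + 9 + 1 + 8) / 5 = 30/5 = 6
  mean(V) = (3 + 7 + 7 + 1 + 4) / 5 = 22/5 = 4.4
  x̄ = (6, 4.4),  deviation x̄ - mu_0 = (6, 4.4) - (8, 6) = (-2, -1.6).

Step 2 — sample covariance matrix, S[i,j] = (1/(n-1)) · Σ_k (x_{k,i} - mean_i) · (x_{k,j} - mean_j), divisor n-1 = 4:
  S[U,U] = ((0)·(0) + (0)·(0) + (3)·(3) + (-5)·(-5) + (2)·(2)) / 4 = 38/4 = 9.5
  S[U,V] = ((0)·(-1.4) + (0)·(2.6) + (3)·(2.6) + (-5)·(-3.4) + (2)·(-0.4)) / 4 = 24/4 = 6
  S[V,V] = ((-1.4)·(-1.4) + (2.6)·(2.6) + (2.6)·(2.6) + (-3.4)·(-3.4) + (-0.4)·(-0.4)) / 4 = 27.2/4 = 6.8
  S = [[9.5, 6],
 [6, 6.8]].

Step 3 — invert S. det(S) = 9.5·6.8 - (6)² = 28.6.
  S^{-1} = (1/det) · [[d, -b], [-b, a]] = [[0.2378, -0.2098],
 [-0.2098, 0.3322]].

Step 4 — quadratic form (x̄ - mu_0)^T · S^{-1} · (x̄ - mu_0):
  S^{-1} · (x̄ - mu_0) = (-0.1399, -0.1119),
  (x̄ - mu_0)^T · [...] = (-2)·(-0.1399) + (-1.6)·(-0.1119) = 0.4587.

Step 5 — scale by n: T² = 5 · 0.4587 = 2.2937.

T² ≈ 2.2937


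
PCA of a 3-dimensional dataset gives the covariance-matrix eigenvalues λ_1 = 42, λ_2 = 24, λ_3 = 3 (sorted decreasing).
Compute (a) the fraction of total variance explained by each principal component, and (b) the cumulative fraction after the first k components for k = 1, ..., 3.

Step 1 — total variance = trace(Sigma) = Σ λ_i = 42 + 24 + 3 = 69.

Step 2 — fraction explained by component i = λ_i / Σ λ:
  PC1: 42/69 = 0.6087
  PC2: 24/69 = 0.3478
  PC3: 3/69 = 0.0435

Step 3 — cumulative fraction after k components = (λ_1 + ... + λ_k) / Σ λ:
  k = 1: 42/69 = 0.6087
  k = 2: (42 + 24)/69 = 66/69 = 0.9565
  k = 3: (42 + 24 + 3)/69 = 69/69 = 1

Summary (fraction, with percent):

explained: PC1 0.6087 (60.87%), PC2 0.3478 (34.78%), PC3 0.0435 (4.35%);  cumulative: 0.6087, 0.9565, 1


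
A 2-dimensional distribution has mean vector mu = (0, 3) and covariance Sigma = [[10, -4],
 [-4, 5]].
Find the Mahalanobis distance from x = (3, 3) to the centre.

Step 1 — centre the observation: (x - mu) = (3, 0).

Step 2 — invert Sigma. det(Sigma) = 10·5 - (-4)² = 34.
  Sigma^{-1} = (1/det) · [[d, -b], [-b, a]] = [[0.1471, 0.1176],
 [0.1176, 0.2941]].

Step 3 — form the quadratic (x - mu)^T · Sigma^{-1} · (x - mu):
  Sigma^{-1} · (x - mu) = (0.4412, 0.3529).
  (x - mu)^T · [Sigma^{-1} · (x - mu)] = (3)·(0.4412) + (0)·(0.3529) = 1.3235.

Step 4 — take square root: d = √(1.3235) ≈ 1.1504.

d(x, mu) = √(1.3235) ≈ 1.1504


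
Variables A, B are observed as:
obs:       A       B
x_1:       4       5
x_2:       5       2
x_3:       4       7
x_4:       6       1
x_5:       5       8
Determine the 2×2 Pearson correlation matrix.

Step 1 — column means:
  mean(A) = (4 + 5 + 4 + 6 + 5) / 5 = 24/5 = 4.8
  mean(B) = (5 + 2 + 7 + 1 + 8) / 5 = 23/5 = 4.6

Step 2 — sample variances and covariances s[i,j] = (1/(n-1)) · Σ_k (x_{k,i} - mean_i) · (x_{k,j} - mean_j), with n-1 = 4:
  s[A,A] = ((-0.8)·(-0.8) + (0.2)·(0.2) + (-0.8)·(-0.8) + (1.2)·(1.2) + (0.2)·(0.2)) / 4 = 2.8/4 = 0.7
  s[A,B] = ((-0.8)·(0.4) + (0.2)·(-2.6) + (-0.8)·(2.4) + (1.2)·(-3.6) + (0.2)·(3.4)) / 4 = -6.4/4 = -1.6
  s[B,B] = ((0.4)·(0.4) + (-2.6)·(-2.6) + (2.4)·(2.4) + (-3.6)·(-3.6) + (3.4)·(3.4)) / 4 = 37.2/4 = 9.3
  Sample standard deviations s_i = √(s[i,i]):
  s(A) = √(0.7) = 0.8367
  s(B) = √(9.3) = 3.0496

Step 3 — r_{ij} = s_{ij} / (s_i · s_j):
  r[A,A] = 1 (diagonal).
  r[A,B] = -1.6 / (0.8367 · 3.0496) = -1.6 / 2.5515 = -0.6271
  r[B,B] = 1 (diagonal).

R is symmetric with unit diagonal. Assembling:

R = [[1, -0.6271],
 [-0.6271, 1]]


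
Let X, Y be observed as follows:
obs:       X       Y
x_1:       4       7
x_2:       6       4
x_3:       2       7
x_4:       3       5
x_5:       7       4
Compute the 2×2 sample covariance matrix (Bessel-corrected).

Step 1 — column means:
  mean(X) = (4 + 6 + 2 + 3 + 7) / 5 = 22/5 = 4.4
  mean(Y) = (7 + 4 + 7 + 5 + 4) / 5 = 27/5 = 5.4

Step 2 — sample covariance S[i,j] = (1/(n-1)) · Σ_k (x_{k,i} - mean_i) · (x_{k,j} - mean_j), with n-1 = 4.
  S[X,X] = ((-0.4)·(-0.4) + (1.6)·(1.6) + (-2.4)·(-2.4) + (-1.4)·(-1.4) + (2.6)·(2.6)) / 4 = 17.2/4 = 4.3
  S[X,Y] = ((-0.4)·(1.6) + (1.6)·(-1.4) + (-2.4)·(1.6) + (-1.4)·(-0.4) + (2.6)·(-1.4)) / 4 = -9.8/4 = -2.45
  S[Y,Y] = ((1.6)·(1.6) + (-1.4)·(-1.4) + (1.6)·(1.6) + (-0.4)·(-0.4) + (-1.4)·(-1.4)) / 4 = 9.2/4 = 2.3

S is symmetric (S[j,i] = S[i,j]). Assembling:

S = [[4.3, -2.45],
 [-2.45, 2.3]]


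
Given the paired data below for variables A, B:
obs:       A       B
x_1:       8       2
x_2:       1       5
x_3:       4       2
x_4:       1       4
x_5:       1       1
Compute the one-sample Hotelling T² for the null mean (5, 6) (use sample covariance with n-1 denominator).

Step 1 — sample mean vector:
  mean(A) = (8 + 1 + 4 + 1 + 1) / 5 = 15/5 = 3
  mean(B) = (2 + 5 + 2 + 4 + 1) / 5 = 14/5 = 2.8
  x̄ = (3, 2.8),  deviation x̄ - mu_0 = (3, 2.8) - (5, 6) = (-2, -3.2).

Step 2 — sample covariance matrix, S[i,j] = (1/(n-1)) · Σ_k (x_{k,i} - mean_i) · (x_{k,j} - mean_j), divisor n-1 = 4:
  S[A,A] = ((5)·(5) + (-2)·(-2) + (1)·(1) + (-2)·(-2) + (-2)·(-2)) / 4 = 38/4 = 9.5
  S[A,B] = ((5)·(-0.8) + (-2)·(2.2) + (1)·(-0.8) + (-2)·(1.2) + (-2)·(-1.8)) / 4 = -8/4 = -2
  S[B,B] = ((-0.8)·(-0.8) + (2.2)·(2.2) + (-0.8)·(-0.8) + (1.2)·(1.2) + (-1.8)·(-1.8)) / 4 = 10.8/4 = 2.7
  S = [[9.5, -2],
 [-2, 2.7]].

Step 3 — invert S. det(S) = 9.5·2.7 - (-2)² = 21.65.
  S^{-1} = (1/det) · [[d, -b], [-b, a]] = [[0.1247, 0.0924],
 [0.0924, 0.4388]].

Step 4 — quadratic form (x̄ - mu_0)^T · S^{-1} · (x̄ - mu_0):
  S^{-1} · (x̄ - mu_0) = (-0.545, -1.5889),
  (x̄ - mu_0)^T · [...] = (-2)·(-0.545) + (-3.2)·(-1.5889) = 6.1746.

Step 5 — scale by n: T² = 5 · 6.1746 = 30.873.

T² ≈ 30.873


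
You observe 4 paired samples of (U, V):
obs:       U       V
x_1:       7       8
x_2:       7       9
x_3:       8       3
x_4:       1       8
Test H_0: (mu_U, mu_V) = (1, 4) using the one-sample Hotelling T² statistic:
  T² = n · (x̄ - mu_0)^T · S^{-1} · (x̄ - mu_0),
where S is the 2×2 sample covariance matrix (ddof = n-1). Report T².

Step 1 — sample mean vector:
  mean(U) = (7 + 7 + 8 + 1) / 4 = 23/4 = 5.75
  mean(V) = (8 + 9 + 3 + 8) / 4 = 28/4 = 7
  x̄ = (5.75, 7),  deviation x̄ - mu_0 = (5.75, 7) - (1, 4) = (4.75, 3).

Step 2 — sample covariance matrix, S[i,j] = (1/(n-1)) · Σ_k (x_{k,i} - mean_i) · (x_{k,j} - mean_j), divisor n-1 = 3:
  S[U,U] = ((1.25)·(1.25) + (1.25)·(1.25) + (2.25)·(2.25) + (-4.75)·(-4.75)) / 3 = 30.75/3 = 10.25
  S[U,V] = ((1.25)·(1) + (1.25)·(2) + (2.25)·(-4) + (-4.75)·(1)) / 3 = -10/3 = -3.3333
  S[V,V] = ((1)·(1) + (2)·(2) + (-4)·(-4) + (1)·(1)) / 3 = 22/3 = 7.3333
  S = [[10.25, -3.3333],
 [-3.3333, 7.3333]].

Step 3 — invert S. det(S) = 10.25·7.3333 - (-3.3333)² = 64.0556.
  S^{-1} = (1/det) · [[d, -b], [-b, a]] = [[0.1145, 0.052],
 [0.052, 0.16]].

Step 4 — quadratic form (x̄ - mu_0)^T · S^{-1} · (x̄ - mu_0):
  S^{-1} · (x̄ - mu_0) = (0.6999, 0.7272),
  (x̄ - mu_0)^T · [...] = (4.75)·(0.6999) + (3)·(0.7272) = 5.5063.

Step 5 — scale by n: T² = 4 · 5.5063 = 22.0252.

T² ≈ 22.0252


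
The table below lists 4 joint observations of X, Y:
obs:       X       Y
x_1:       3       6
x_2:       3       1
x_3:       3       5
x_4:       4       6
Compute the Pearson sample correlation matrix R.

Step 1 — column means:
  mean(X) = (3 + 3 + 3 + 4) / 4 = 13/4 = 3.25
  mean(Y) = (6 + 1 + 5 + 6) / 4 = 18/4 = 4.5

Step 2 — sample variances and covariances s[i,j] = (1/(n-1)) · Σ_k (x_{k,i} - mean_i) · (x_{k,j} - mean_j), with n-1 = 3:
  s[X,X] = ((-0.25)·(-0.25) + (-0.25)·(-0.25) + (-0.25)·(-0.25) + (0.75)·(0.75)) / 3 = 0.75/3 = 0.25
  s[X,Y] = ((-0.25)·(1.5) + (-0.25)·(-3.5) + (-0.25)·(0.5) + (0.75)·(1.5)) / 3 = 1.5/3 = 0.5
  s[Y,Y] = ((1.5)·(1.5) + (-3.5)·(-3.5) + (0.5)·(0.5) + (1.5)·(1.5)) / 3 = 17/3 = 5.6667
  Sample standard deviations s_i = √(s[i,i]):
  s(X) = √(0.25) = 0.5
  s(Y) = √(5.6667) = 2.3805

Step 3 — r_{ij} = s_{ij} / (s_i · s_j):
  r[X,X] = 1 (diagonal).
  r[X,Y] = 0.5 / (0.5 · 2.3805) = 0.5 / 1.1902 = 0.4201
  r[Y,Y] = 1 (diagonal).

R is symmetric with unit diagonal. Assembling:

R = [[1, 0.4201],
 [0.4201, 1]]


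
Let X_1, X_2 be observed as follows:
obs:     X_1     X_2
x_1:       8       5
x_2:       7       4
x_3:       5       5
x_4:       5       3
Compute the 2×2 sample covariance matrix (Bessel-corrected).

Step 1 — column means:
  mean(X_1) = (8 + 7 + 5 + 5) / 4 = 25/4 = 6.25
  mean(X_2) = (5 + 4 + 5 + 3) / 4 = 17/4 = 4.25

Step 2 — sample covariance S[i,j] = (1/(n-1)) · Σ_k (x_{k,i} - mean_i) · (x_{k,j} - mean_j), with n-1 = 3.
  S[X_1,X_1] = ((1.75)·(1.75) + (0.75)·(0.75) + (-1.25)·(-1.25) + (-1.25)·(-1.25)) / 3 = 6.75/3 = 2.25
  S[X_1,X_2] = ((1.75)·(0.75) + (0.75)·(-0.25) + (-1.25)·(0.75) + (-1.25)·(-1.25)) / 3 = 1.75/3 = 0.5833
  S[X_2,X_2] = ((0.75)·(0.75) + (-0.25)·(-0.25) + (0.75)·(0.75) + (-1.25)·(-1.25)) / 3 = 2.75/3 = 0.9167

S is symmetric (S[j,i] = S[i,j]). Assembling:

S = [[2.25, 0.5833],
 [0.5833, 0.9167]]


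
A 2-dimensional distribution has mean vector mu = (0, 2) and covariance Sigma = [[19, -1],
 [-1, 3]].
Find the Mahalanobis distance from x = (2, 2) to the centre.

Step 1 — centre the observation: (x - mu) = (2, 0).

Step 2 — invert Sigma. det(Sigma) = 19·3 - (-1)² = 56.
  Sigma^{-1} = (1/det) · [[d, -b], [-b, a]] = [[0.0536, 0.0179],
 [0.0179, 0.3393]].

Step 3 — form the quadratic (x - mu)^T · Sigma^{-1} · (x - mu):
  Sigma^{-1} · (x - mu) = (0.1071, 0.0357).
  (x - mu)^T · [Sigma^{-1} · (x - mu)] = (2)·(0.1071) + (0)·(0.0357) = 0.2143.

Step 4 — take square root: d = √(0.2143) ≈ 0.4629.

d(x, mu) = √(0.2143) ≈ 0.4629


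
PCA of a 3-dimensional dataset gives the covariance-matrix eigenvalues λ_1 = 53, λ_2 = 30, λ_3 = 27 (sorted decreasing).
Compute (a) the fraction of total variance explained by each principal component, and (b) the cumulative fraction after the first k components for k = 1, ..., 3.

Step 1 — total variance = trace(Sigma) = Σ λ_i = 53 + 30 + 27 = 110.

Step 2 — fraction explained by component i = λ_i / Σ λ:
  PC1: 53/110 = 0.4818
  PC2: 30/110 = 0.2727
  PC3: 27/110 = 0.2455

Step 3 — cumulative fraction after k components = (λ_1 + ... + λ_k) / Σ λ:
  k = 1: 53/110 = 0.4818
  k = 2: (53 + 30)/110 = 83/110 = 0.7545
  k = 3: (53 + 30 + 27)/110 = 110/110 = 1

Summary (fraction, with percent):

explained: PC1 0.4818 (48.18%), PC2 0.2727 (27.27%), PC3 0.2455 (24.55%);  cumulative: 0.4818, 0.7545, 1


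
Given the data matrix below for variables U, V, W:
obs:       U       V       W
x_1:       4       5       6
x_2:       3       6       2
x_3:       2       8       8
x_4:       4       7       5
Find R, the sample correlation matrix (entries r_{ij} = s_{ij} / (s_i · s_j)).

Step 1 — column means:
  mean(U) = (4 + 3 + 2 + 4) / 4 = 13/4 = 3.25
  mean(V) = (5 + 6 + 8 + 7) / 4 = 26/4 = 6.5
  mean(W) = (6 + 2 + 8 + 5) / 4 = 21/4 = 5.25

Step 2 — sample variances and covariances s[i,j] = (1/(n-1)) · Σ_k (x_{k,i} - mean_i) · (x_{k,j} - mean_j), with n-1 = 3:
  s[U,U] = ((0.75)·(0.75) + (-0.25)·(-0.25) + (-1.25)·(-1.25) + (0.75)·(0.75)) / 3 = 2.75/3 = 0.9167
  s[U,V] = ((0.75)·(-1.5) + (-0.25)·(-0.5) + (-1.25)·(1.5) + (0.75)·(0.5)) / 3 = -2.5/3 = -0.8333
  s[U,W] = ((0.75)·(0.75) + (-0.25)·(-3.25) + (-1.25)·(2.75) + (0.75)·(-0.25)) / 3 = -2.25/3 = -0.75
  s[V,V] = ((-1.5)·(-1.5) + (-0.5)·(-0.5) + (1.5)·(1.5) + (0.5)·(0.5)) / 3 = 5/3 = 1.6667
  s[V,W] = ((-1.5)·(0.75) + (-0.5)·(-3.25) + (1.5)·(2.75) + (0.5)·(-0.25)) / 3 = 4.5/3 = 1.5
  s[W,W] = ((0.75)·(0.75) + (-3.25)·(-3.25) + (2.75)·(2.75) + (-0.25)·(-0.25)) / 3 = 18.75/3 = 6.25
  Sample standard deviations s_i = √(s[i,i]):
  s(U) = √(0.9167) = 0.9574
  s(V) = √(1.6667) = 1.291
  s(W) = √(6.25) = 2.5

Step 3 — r_{ij} = s_{ij} / (s_i · s_j):
  r[U,U] = 1 (diagonal).
  r[U,V] = -0.8333 / (0.9574 · 1.291) = -0.8333 / 1.236 = -0.6742
  r[U,W] = -0.75 / (0.9574 · 2.5) = -0.75 / 2.3936 = -0.3133
  r[V,V] = 1 (diagonal).
  r[V,W] = 1.5 / (1.291 · 2.5) = 1.5 / 3.2275 = 0.4648
  r[W,W] = 1 (diagonal).

R is symmetric with unit diagonal. Assembling:

R = [[1, -0.6742, -0.3133],
 [-0.6742, 1, 0.4648],
 [-0.3133, 0.4648, 1]]
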